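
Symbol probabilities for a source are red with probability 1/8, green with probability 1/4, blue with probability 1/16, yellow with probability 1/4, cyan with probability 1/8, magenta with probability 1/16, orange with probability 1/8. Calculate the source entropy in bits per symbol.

2.625 bits

Each probability is a power of 1/2, so log₂(1/p) is an integer.
H = Σ p·log₂(1/p) = 1/8·3 + 1/4·2 + 1/16·4 + 1/4·2 + 1/8·3 + 1/16·4 + 1/8·3 = 2.625 bits.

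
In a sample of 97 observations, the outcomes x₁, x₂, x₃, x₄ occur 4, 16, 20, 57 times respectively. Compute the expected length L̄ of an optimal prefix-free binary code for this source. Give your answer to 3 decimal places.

Probabilities are the counts divided by 97.
Repeatedly combine the two least-probable nodes; the expected code length is the sum of the merged weights.
merge 4/97 + 16/97 → 20/97
merge 20/97 + 20/97 → 40/97
merge 40/97 + 57/97 → 1
L = 20/97 + 40/97 + 1 = 157/97 ≈ 1.619 bits/symbol.

1.619 bits/symbol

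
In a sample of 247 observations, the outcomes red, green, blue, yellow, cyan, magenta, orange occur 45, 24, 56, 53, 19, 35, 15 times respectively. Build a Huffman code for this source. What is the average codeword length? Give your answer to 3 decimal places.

2.696 bits/symbol

Probabilities are the counts divided by 247.
Repeatedly combine the two least-probable nodes; the expected code length is the sum of the merged weights.
merge 15/247 + 1/13 → 34/247
merge 24/247 + 34/247 → 58/247
merge 35/247 + 45/247 → 80/247
merge 53/247 + 56/247 → 109/247
merge 58/247 + 80/247 → 138/247
merge 109/247 + 138/247 → 1
L = 34/247 + 58/247 + 80/247 + 109/247 + 138/247 + 1 = 666/247 ≈ 2.696 bits/symbol.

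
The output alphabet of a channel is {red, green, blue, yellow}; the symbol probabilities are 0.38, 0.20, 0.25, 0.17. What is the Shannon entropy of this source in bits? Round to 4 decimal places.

H = −Σ pᵢ log₂ pᵢ.
−0.38·log₂(0.38) = 0.5305
−0.20·log₂(0.20) = 0.4644
−0.25·log₂(0.25) = 0.5000
−0.17·log₂(0.17) = 0.4346
Sum ≈ 1.9294 → 1.9294 bits.

1.9294 bits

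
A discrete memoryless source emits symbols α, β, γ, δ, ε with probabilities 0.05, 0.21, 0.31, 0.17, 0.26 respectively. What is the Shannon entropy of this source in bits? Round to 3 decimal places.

H = −Σ pᵢ log₂ pᵢ.
−0.05·log₂(0.05) = 0.2161
−0.21·log₂(0.21) = 0.4728
−0.31·log₂(0.31) = 0.5238
−0.17·log₂(0.17) = 0.4346
−0.26·log₂(0.26) = 0.5053
Sum ≈ 2.1526 → 2.153 bits.

2.153 bits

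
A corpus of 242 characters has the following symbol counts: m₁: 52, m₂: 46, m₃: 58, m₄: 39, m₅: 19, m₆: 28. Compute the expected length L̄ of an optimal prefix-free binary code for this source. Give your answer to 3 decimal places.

Probabilities are the counts divided by 242.
Repeatedly combine the two least-probable nodes; the expected code length is the sum of the merged weights.
merge 19/242 + 14/121 → 47/242
merge 39/242 + 23/121 → 85/242
merge 47/242 + 26/121 → 9/22
merge 29/121 + 85/242 → 13/22
merge 9/22 + 13/22 → 1
L = 47/242 + 85/242 + 9/22 + 13/22 + 1 = 28/11 ≈ 2.545 bits/symbol.

2.545 bits/symbol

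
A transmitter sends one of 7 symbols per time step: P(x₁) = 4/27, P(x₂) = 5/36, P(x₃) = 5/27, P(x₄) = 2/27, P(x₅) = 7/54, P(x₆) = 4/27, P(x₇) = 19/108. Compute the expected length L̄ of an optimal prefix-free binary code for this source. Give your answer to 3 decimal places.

2.815 bits/symbol

Repeatedly combine the two least-probable nodes; the expected code length is the sum of the merged weights.
merge 2/27 + 7/54 → 11/54
merge 5/36 + 4/27 → 31/108
merge 4/27 + 19/108 → 35/108
merge 5/27 + 11/54 → 7/18
merge 31/108 + 35/108 → 11/18
merge 7/18 + 11/18 → 1
L = 11/54 + 31/108 + 35/108 + 7/18 + 11/18 + 1 = 76/27 ≈ 2.815 bits/symbol.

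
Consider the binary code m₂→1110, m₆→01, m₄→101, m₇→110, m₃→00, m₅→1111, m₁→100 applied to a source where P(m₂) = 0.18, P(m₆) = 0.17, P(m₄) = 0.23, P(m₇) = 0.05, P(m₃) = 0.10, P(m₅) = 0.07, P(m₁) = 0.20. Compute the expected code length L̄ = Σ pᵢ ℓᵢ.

2.98 bits/symbol

L̄ = Σ pᵢ·ℓᵢ = 0.18·4 + 0.17·2 + 0.23·3 + 0.05·3 + 0.10·2 + 0.07·4 + 0.20·3 = 2.98 bits/symbol.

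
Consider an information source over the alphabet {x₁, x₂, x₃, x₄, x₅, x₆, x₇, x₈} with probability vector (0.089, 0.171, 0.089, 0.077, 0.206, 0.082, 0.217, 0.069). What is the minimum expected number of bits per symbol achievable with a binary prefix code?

2.894 bits/symbol

Repeatedly combine the two least-probable nodes; the expected code length is the sum of the merged weights.
merge 69/1000 + 77/1000 → 73/500
merge 41/500 + 89/1000 → 171/1000
merge 89/1000 + 73/500 → 47/200
merge 171/1000 + 171/1000 → 171/500
merge 103/500 + 217/1000 → 423/1000
merge 47/200 + 171/500 → 577/1000
merge 423/1000 + 577/1000 → 1
L = 73/500 + 171/1000 + 47/200 + 171/500 + 423/1000 + 577/1000 + 1 = 1447/500 = 2.894 bits/symbol.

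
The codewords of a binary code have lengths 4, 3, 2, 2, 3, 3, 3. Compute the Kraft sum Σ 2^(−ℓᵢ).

1.0625

With common denominator 2^4 = 16: Σ 2^(−ℓᵢ) = 1/16 + 2/16 + 4/16 + 4/16 + 2/16 + 2/16 + 2/16 = 17/16 = 1.0625.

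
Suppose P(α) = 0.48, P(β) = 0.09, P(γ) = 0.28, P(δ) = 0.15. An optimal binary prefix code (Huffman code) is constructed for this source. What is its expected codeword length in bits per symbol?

Repeatedly combine the two least-probable nodes; the expected code length is the sum of the merged weights.
merge 9/100 + 3/20 → 6/25
merge 6/25 + 7/25 → 13/25
merge 12/25 + 13/25 → 1
L = 6/25 + 13/25 + 1 = 44/25 = 1.76 bits/symbol.

1.76 bits/symbol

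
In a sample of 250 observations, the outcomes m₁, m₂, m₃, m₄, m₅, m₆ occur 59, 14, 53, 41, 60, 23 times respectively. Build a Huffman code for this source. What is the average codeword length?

Probabilities are the counts divided by 250.
Repeatedly combine the two least-probable nodes; the expected code length is the sum of the merged weights.
merge 7/125 + 23/250 → 37/250
merge 37/250 + 41/250 → 39/125
merge 53/250 + 59/250 → 56/125
merge 6/25 + 39/125 → 69/125
merge 56/125 + 69/125 → 1
L = 37/250 + 39/125 + 56/125 + 69/125 + 1 = 123/50 = 2.46 bits/symbol.

2.46 bits/symbol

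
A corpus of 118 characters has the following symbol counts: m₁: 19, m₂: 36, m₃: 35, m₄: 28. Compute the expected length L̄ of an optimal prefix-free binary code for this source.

Probabilities are the counts divided by 118.
Repeatedly combine the two least-probable nodes; the expected code length is the sum of the merged weights.
merge 19/118 + 14/59 → 47/118
merge 35/118 + 18/59 → 71/118
merge 47/118 + 71/118 → 1
L = 47/118 + 71/118 + 1 = 2 bits/symbol.

2 bits/symbol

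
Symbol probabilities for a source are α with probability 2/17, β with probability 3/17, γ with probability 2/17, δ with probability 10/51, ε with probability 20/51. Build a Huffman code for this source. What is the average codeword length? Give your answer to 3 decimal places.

2.216 bits/symbol

Repeatedly combine the two least-probable nodes; the expected code length is the sum of the merged weights.
merge 2/17 + 2/17 → 4/17
merge 3/17 + 10/51 → 19/51
merge 4/17 + 19/51 → 31/51
merge 20/51 + 31/51 → 1
L = 4/17 + 19/51 + 31/51 + 1 = 113/51 ≈ 2.216 bits/symbol.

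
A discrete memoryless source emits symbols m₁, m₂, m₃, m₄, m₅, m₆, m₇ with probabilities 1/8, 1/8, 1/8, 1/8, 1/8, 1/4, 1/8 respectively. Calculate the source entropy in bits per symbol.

Each probability is a power of 1/2, so log₂(1/p) is an integer.
H = Σ p·log₂(1/p) = 1/8·3 + 1/8·3 + 1/8·3 + 1/8·3 + 1/8·3 + 1/4·2 + 1/8·3 = 2.75 bits.

2.75 bits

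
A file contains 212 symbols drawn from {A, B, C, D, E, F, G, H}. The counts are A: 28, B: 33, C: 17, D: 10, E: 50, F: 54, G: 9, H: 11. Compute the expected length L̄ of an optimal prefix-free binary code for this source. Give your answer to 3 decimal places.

Probabilities are the counts divided by 212.
Repeatedly combine the two least-probable nodes; the expected code length is the sum of the merged weights.
merge 9/212 + 5/106 → 19/212
merge 11/212 + 17/212 → 7/53
merge 19/212 + 7/53 → 47/212
merge 7/53 + 33/212 → 61/212
merge 47/212 + 25/106 → 97/212
merge 27/106 + 61/212 → 115/212
merge 97/212 + 115/212 → 1
L = 19/212 + 7/53 + 47/212 + 61/212 + 97/212 + 115/212 + 1 = 579/212 ≈ 2.731 bits/symbol.

2.731 bits/symbol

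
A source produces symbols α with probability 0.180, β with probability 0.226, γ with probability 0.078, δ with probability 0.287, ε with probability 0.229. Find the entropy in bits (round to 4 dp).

2.2211 bits

H = −Σ pᵢ log₂ pᵢ.
−0.180·log₂(0.180) = 0.4453
−0.226·log₂(0.226) = 0.4849
−0.078·log₂(0.078) = 0.2871
−0.287·log₂(0.287) = 0.5169
−0.229·log₂(0.229) = 0.4870
Sum ≈ 2.2211 → 2.2211 bits.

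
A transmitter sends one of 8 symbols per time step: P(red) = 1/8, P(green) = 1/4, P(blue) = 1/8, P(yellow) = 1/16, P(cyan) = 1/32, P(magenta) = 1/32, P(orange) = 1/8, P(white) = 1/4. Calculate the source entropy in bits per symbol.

Each probability is a power of 1/2, so log₂(1/p) is an integer.
H = Σ p·log₂(1/p) = 1/8·3 + 1/4·2 + 1/8·3 + 1/16·4 + 1/32·5 + 1/32·5 + 1/8·3 + 1/4·2 = 2.6875 bits.

2.6875 bits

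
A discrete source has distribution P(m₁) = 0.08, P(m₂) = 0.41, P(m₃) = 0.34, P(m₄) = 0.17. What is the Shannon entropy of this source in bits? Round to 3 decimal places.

1.783 bits

H = −Σ pᵢ log₂ pᵢ.
−0.08·log₂(0.08) = 0.2915
−0.41·log₂(0.41) = 0.5274
−0.34·log₂(0.34) = 0.5292
−0.17·log₂(0.17) = 0.4346
Sum ≈ 1.7827 → 1.783 bits.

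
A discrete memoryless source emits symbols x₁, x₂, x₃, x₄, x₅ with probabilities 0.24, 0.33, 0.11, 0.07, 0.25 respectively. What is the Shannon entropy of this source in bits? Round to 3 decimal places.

2.141 bits

H = −Σ pᵢ log₂ pᵢ.
−0.24·log₂(0.24) = 0.4941
−0.33·log₂(0.33) = 0.5278
−0.11·log₂(0.11) = 0.3503
−0.07·log₂(0.07) = 0.2686
−0.25·log₂(0.25) = 0.5000
Sum ≈ 2.1408 → 2.141 bits.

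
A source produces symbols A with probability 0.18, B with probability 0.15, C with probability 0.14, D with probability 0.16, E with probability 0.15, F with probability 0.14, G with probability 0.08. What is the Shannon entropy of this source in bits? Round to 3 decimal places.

H = −Σ pᵢ log₂ pᵢ.
−0.18·log₂(0.18) = 0.4453
−0.15·log₂(0.15) = 0.4105
−0.14·log₂(0.14) = 0.3971
−0.16·log₂(0.16) = 0.4230
−0.15·log₂(0.15) = 0.4105
−0.14·log₂(0.14) = 0.3971
−0.08·log₂(0.08) = 0.2915
Sum ≈ 2.7751 → 2.775 bits.

2.775 bits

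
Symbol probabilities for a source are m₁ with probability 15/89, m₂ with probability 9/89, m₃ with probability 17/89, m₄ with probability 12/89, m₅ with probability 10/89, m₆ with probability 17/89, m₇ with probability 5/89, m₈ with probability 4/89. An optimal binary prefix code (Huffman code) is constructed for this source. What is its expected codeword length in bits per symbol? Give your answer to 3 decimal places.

2.910 bits/symbol

Repeatedly combine the two least-probable nodes; the expected code length is the sum of the merged weights.
merge 4/89 + 5/89 → 9/89
merge 9/89 + 9/89 → 18/89
merge 10/89 + 12/89 → 22/89
merge 15/89 + 17/89 → 32/89
merge 17/89 + 18/89 → 35/89
merge 22/89 + 32/89 → 54/89
merge 35/89 + 54/89 → 1
L = 9/89 + 18/89 + 22/89 + 32/89 + 35/89 + 54/89 + 1 = 259/89 ≈ 2.910 bits/symbol.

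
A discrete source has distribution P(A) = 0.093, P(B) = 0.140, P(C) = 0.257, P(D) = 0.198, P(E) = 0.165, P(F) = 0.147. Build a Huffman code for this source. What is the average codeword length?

2.545 bits/symbol

Repeatedly combine the two least-probable nodes; the expected code length is the sum of the merged weights.
merge 93/1000 + 7/50 → 233/1000
merge 147/1000 + 33/200 → 39/125
merge 99/500 + 233/1000 → 431/1000
merge 257/1000 + 39/125 → 569/1000
merge 431/1000 + 569/1000 → 1
L = 233/1000 + 39/125 + 431/1000 + 569/1000 + 1 = 509/200 = 2.545 bits/symbol.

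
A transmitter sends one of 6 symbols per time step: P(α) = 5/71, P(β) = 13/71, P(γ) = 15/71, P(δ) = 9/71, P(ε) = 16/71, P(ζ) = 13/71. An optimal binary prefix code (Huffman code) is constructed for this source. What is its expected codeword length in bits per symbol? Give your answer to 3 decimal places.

Repeatedly combine the two least-probable nodes; the expected code length is the sum of the merged weights.
merge 5/71 + 9/71 → 14/71
merge 13/71 + 13/71 → 26/71
merge 14/71 + 15/71 → 29/71
merge 16/71 + 26/71 → 42/71
merge 29/71 + 42/71 → 1
L = 14/71 + 26/71 + 29/71 + 42/71 + 1 = 182/71 ≈ 2.563 bits/symbol.

2.563 bits/symbol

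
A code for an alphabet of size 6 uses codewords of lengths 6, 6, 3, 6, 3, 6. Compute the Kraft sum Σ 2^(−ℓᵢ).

0.3125

With common denominator 2^6 = 64: Σ 2^(−ℓᵢ) = 1/64 + 1/64 + 8/64 + 1/64 + 8/64 + 1/64 = 20/64 = 0.3125.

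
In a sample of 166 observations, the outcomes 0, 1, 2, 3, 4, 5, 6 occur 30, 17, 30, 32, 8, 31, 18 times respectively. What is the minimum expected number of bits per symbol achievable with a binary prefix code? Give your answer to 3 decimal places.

Probabilities are the counts divided by 166.
Repeatedly combine the two least-probable nodes; the expected code length is the sum of the merged weights.
merge 4/83 + 17/166 → 25/166
merge 9/83 + 25/166 → 43/166
merge 15/83 + 15/83 → 30/83
merge 31/166 + 16/83 → 63/166
merge 43/166 + 30/83 → 103/166
merge 63/166 + 103/166 → 1
L = 25/166 + 43/166 + 30/83 + 63/166 + 103/166 + 1 = 230/83 ≈ 2.771 bits/symbol.

2.771 bits/symbol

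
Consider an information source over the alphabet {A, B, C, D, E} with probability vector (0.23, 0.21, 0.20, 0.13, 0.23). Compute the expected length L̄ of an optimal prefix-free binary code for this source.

2.33 bits/symbol

Repeatedly combine the two least-probable nodes; the expected code length is the sum of the merged weights.
merge 13/100 + 1/5 → 33/100
merge 21/100 + 23/100 → 11/25
merge 23/100 + 33/100 → 14/25
merge 11/25 + 14/25 → 1
L = 33/100 + 11/25 + 14/25 + 1 = 233/100 = 2.33 bits/symbol.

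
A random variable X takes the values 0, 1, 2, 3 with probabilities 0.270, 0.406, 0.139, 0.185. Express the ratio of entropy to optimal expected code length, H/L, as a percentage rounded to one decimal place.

Entropy H = −Σ p log₂ p ≈ 1.8841 bits.
Huffman merges: 139/1000+37/200→81/250; 27/100+81/250→297/500; 203/500+297/500→1. L = 959/500 ≈ 1.9180.
Efficiency = H/L = 1.8841/1.9180 = 98.2%.

98.2%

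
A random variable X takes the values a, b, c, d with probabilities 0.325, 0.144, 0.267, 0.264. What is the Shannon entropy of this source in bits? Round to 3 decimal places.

1.945 bits

H = −Σ pᵢ log₂ pᵢ.
−0.325·log₂(0.325) = 0.5270
−0.144·log₂(0.144) = 0.4026
−0.267·log₂(0.267) = 0.5087
−0.264·log₂(0.264) = 0.5072
Sum ≈ 1.9455 → 1.945 bits.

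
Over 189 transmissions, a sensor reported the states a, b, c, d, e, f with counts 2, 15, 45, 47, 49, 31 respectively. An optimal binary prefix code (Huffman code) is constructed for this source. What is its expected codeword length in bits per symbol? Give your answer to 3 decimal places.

2.344 bits/symbol

Probabilities are the counts divided by 189.
Repeatedly combine the two least-probable nodes; the expected code length is the sum of the merged weights.
merge 2/189 + 5/63 → 17/189
merge 17/189 + 31/189 → 16/63
merge 5/21 + 47/189 → 92/189
merge 16/63 + 7/27 → 97/189
merge 92/189 + 97/189 → 1
L = 17/189 + 16/63 + 92/189 + 97/189 + 1 = 443/189 ≈ 2.344 bits/symbol.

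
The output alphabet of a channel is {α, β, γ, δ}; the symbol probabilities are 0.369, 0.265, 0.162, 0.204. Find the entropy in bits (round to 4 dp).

H = −Σ pᵢ log₂ pᵢ.
−0.369·log₂(0.369) = 0.5307
−0.265·log₂(0.265) = 0.5077
−0.162·log₂(0.162) = 0.4254
−0.204·log₂(0.204) = 0.4678
Sum ≈ 1.9317 → 1.9317 bits.

1.9317 bits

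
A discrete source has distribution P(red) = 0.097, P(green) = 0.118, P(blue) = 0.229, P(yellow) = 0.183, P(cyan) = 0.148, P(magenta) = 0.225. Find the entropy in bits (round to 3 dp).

2.518 bits

H = −Σ pᵢ log₂ pᵢ.
−0.097·log₂(0.097) = 0.3265
−0.118·log₂(0.118) = 0.3638
−0.229·log₂(0.229) = 0.4870
−0.183·log₂(0.183) = 0.4484
−0.148·log₂(0.148) = 0.4079
−0.225·log₂(0.225) = 0.4842
Sum ≈ 2.5178 → 2.518 bits.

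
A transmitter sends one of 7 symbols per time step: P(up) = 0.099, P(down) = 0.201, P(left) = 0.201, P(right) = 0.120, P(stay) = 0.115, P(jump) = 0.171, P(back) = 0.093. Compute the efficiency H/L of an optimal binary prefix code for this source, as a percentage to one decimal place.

98.2%

Entropy H = −Σ p log₂ p ≈ 2.7411 bits.
Huffman merges: 93/1000+99/1000→24/125; 23/200+3/25→47/200; 171/1000+24/125→363/1000; 201/1000+201/1000→201/500; 47/200+363/1000→299/500; 201/500+299/500→1. L = 279/100 ≈ 2.7900.
Efficiency = H/L = 2.7411/2.7900 = 98.2%.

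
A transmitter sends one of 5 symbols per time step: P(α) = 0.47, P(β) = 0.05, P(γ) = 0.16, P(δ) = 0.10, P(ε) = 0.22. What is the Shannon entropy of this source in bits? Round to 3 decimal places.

1.964 bits

H = −Σ pᵢ log₂ pᵢ.
−0.47·log₂(0.47) = 0.5120
−0.05·log₂(0.05) = 0.2161
−0.16·log₂(0.16) = 0.4230
−0.10·log₂(0.10) = 0.3322
−0.22·log₂(0.22) = 0.4806
Sum ≈ 1.9638 → 1.964 bits.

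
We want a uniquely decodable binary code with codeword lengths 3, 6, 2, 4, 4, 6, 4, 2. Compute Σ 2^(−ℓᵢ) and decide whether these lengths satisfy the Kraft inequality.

0.84375; yes

With common denominator 2^6 = 64: Σ 2^(−ℓᵢ) = 8/64 + 1/64 + 16/64 + 4/64 + 4/64 + 1/64 + 4/64 + 16/64 = 54/64 = 0.84375.
Kraft's inequality requires Σ ≤ 1; here Σ = 0.84375 ≤ 1, so such a prefix code exists.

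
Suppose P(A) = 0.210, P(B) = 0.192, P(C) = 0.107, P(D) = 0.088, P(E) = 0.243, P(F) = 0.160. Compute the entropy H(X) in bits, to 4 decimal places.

2.5025 bits

H = −Σ pᵢ log₂ pᵢ.
−0.210·log₂(0.210) = 0.4728
−0.192·log₂(0.192) = 0.4571
−0.107·log₂(0.107) = 0.3450
−0.088·log₂(0.088) = 0.3086
−0.243·log₂(0.243) = 0.4960
−0.160·log₂(0.160) = 0.4230
Sum ≈ 2.5025 → 2.5025 bits.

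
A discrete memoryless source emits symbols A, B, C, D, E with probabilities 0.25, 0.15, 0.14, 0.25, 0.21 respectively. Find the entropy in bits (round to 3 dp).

H = −Σ pᵢ log₂ pᵢ.
−0.25·log₂(0.25) = 0.5000
−0.15·log₂(0.15) = 0.4105
−0.14·log₂(0.14) = 0.3971
−0.25·log₂(0.25) = 0.5000
−0.21·log₂(0.21) = 0.4728
Sum ≈ 2.2805 → 2.280 bits.

2.280 bits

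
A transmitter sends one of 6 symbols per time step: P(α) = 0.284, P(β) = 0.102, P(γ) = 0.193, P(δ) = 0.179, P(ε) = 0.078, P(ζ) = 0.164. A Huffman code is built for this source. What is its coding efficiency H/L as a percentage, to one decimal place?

97.9%

Entropy H = −Σ p log₂ p ≈ 2.4688 bits.
Huffman merges: 39/500+51/500→9/50; 41/250+179/1000→343/1000; 9/50+193/1000→373/1000; 71/250+343/1000→627/1000; 373/1000+627/1000→1. L = 2523/1000 ≈ 2.5230.
Efficiency = H/L = 2.4688/2.5230 = 97.9%.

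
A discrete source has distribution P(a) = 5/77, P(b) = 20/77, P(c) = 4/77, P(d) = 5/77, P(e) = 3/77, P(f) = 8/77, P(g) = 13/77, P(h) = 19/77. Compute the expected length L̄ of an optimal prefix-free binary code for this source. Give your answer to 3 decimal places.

2.714 bits/symbol

Repeatedly combine the two least-probable nodes; the expected code length is the sum of the merged weights.
merge 3/77 + 4/77 → 1/11
merge 5/77 + 5/77 → 10/77
merge 1/11 + 8/77 → 15/77
merge 10/77 + 13/77 → 23/77
merge 15/77 + 19/77 → 34/77
merge 20/77 + 23/77 → 43/77
merge 34/77 + 43/77 → 1
L = 1/11 + 10/77 + 15/77 + 23/77 + 34/77 + 43/77 + 1 = 19/7 ≈ 2.714 bits/symbol.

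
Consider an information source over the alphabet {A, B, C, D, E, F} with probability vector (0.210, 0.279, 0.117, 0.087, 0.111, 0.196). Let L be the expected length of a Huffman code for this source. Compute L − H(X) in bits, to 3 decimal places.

Entropy H = −Σ p log₂ p ≈ 2.4681 bits.
Huffman merges: 87/1000+111/1000→99/500; 117/1000+49/250→313/1000; 99/500+21/100→51/125; 279/1000+313/1000→74/125; 51/125+74/125→1. L = 2511/1000 ≈ 2.5110.
L − H = 2.5110 − 2.4681 = 0.043 bits.

0.043 bits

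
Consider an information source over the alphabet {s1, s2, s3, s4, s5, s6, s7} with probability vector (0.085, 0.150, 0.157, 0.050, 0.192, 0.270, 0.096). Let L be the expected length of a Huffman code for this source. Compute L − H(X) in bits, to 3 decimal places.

Entropy H = −Σ p log₂ p ≈ 2.6400 bits.
Huffman merges: 1/20+17/200→27/200; 12/125+27/200→231/1000; 3/20+157/1000→307/1000; 24/125+231/1000→423/1000; 27/100+307/1000→577/1000; 423/1000+577/1000→1. L = 2673/1000 ≈ 2.6730.
L − H = 2.6730 − 2.6400 = 0.033 bits.

0.033 bits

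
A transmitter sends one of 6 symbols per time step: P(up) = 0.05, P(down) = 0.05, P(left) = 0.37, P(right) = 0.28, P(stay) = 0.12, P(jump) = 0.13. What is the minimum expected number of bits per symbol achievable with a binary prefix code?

2.3 bits/symbol

Repeatedly combine the two least-probable nodes; the expected code length is the sum of the merged weights.
merge 1/20 + 1/20 → 1/10
merge 1/10 + 3/25 → 11/50
merge 13/100 + 11/50 → 7/20
merge 7/25 + 7/20 → 63/100
merge 37/100 + 63/100 → 1
L = 1/10 + 11/50 + 7/20 + 63/100 + 1 = 23/10 = 2.3 bits/symbol.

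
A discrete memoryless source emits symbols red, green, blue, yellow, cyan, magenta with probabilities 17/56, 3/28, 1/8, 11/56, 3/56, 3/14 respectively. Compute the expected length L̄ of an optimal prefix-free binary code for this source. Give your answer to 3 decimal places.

2.446 bits/symbol

Repeatedly combine the two least-probable nodes; the expected code length is the sum of the merged weights.
merge 3/56 + 3/28 → 9/56
merge 1/8 + 9/56 → 2/7
merge 11/56 + 3/14 → 23/56
merge 2/7 + 17/56 → 33/56
merge 23/56 + 33/56 → 1
L = 9/56 + 2/7 + 23/56 + 33/56 + 1 = 137/56 ≈ 2.446 bits/symbol.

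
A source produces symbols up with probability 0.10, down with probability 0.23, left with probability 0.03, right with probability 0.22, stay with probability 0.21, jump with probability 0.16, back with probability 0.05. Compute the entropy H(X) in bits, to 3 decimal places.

H = −Σ pᵢ log₂ pᵢ.
−0.10·log₂(0.10) = 0.3322
−0.23·log₂(0.23) = 0.4877
−0.03·log₂(0.03) = 0.1518
−0.22·log₂(0.22) = 0.4806
−0.21·log₂(0.21) = 0.4728
−0.16·log₂(0.16) = 0.4230
−0.05·log₂(0.05) = 0.2161
Sum ≈ 2.5641 → 2.564 bits.

2.564 bits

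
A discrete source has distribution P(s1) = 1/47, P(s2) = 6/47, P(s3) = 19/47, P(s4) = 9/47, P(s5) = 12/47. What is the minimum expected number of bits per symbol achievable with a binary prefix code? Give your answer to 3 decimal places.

Repeatedly combine the two least-probable nodes; the expected code length is the sum of the merged weights.
merge 1/47 + 6/47 → 7/47
merge 7/47 + 9/47 → 16/47
merge 12/47 + 16/47 → 28/47
merge 19/47 + 28/47 → 1
L = 7/47 + 16/47 + 28/47 + 1 = 98/47 ≈ 2.085 bits/symbol.

2.085 bits/symbol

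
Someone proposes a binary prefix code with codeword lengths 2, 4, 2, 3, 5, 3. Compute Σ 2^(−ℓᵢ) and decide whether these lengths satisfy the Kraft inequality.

0.84375; yes

With common denominator 2^5 = 32: Σ 2^(−ℓᵢ) = 8/32 + 2/32 + 8/32 + 4/32 + 1/32 + 4/32 = 27/32 = 0.84375.
Kraft's inequality requires Σ ≤ 1; here Σ = 0.84375 ≤ 1, so such a prefix code exists.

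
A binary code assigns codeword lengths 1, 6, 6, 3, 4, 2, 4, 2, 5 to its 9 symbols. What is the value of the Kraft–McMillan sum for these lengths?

With common denominator 2^6 = 64: Σ 2^(−ℓᵢ) = 32/64 + 1/64 + 1/64 + 8/64 + 4/64 + 16/64 + 4/64 + 16/64 + 2/64 = 84/64 = 1.3125.

1.3125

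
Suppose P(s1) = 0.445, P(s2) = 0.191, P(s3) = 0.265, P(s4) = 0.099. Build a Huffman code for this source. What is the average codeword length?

1.845 bits/symbol

Repeatedly combine the two least-probable nodes; the expected code length is the sum of the merged weights.
merge 99/1000 + 191/1000 → 29/100
merge 53/200 + 29/100 → 111/200
merge 89/200 + 111/200 → 1
L = 29/100 + 111/200 + 1 = 369/200 = 1.845 bits/symbol.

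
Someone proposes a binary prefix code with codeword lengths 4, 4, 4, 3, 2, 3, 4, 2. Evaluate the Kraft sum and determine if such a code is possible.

1; yes

With common denominator 2^4 = 16: Σ 2^(−ℓᵢ) = 1/16 + 1/16 + 1/16 + 2/16 + 4/16 + 2/16 + 1/16 + 4/16 = 16/16 = 1.
Kraft's inequality requires Σ ≤ 1; here Σ = 1 ≤ 1, so such a prefix code exists.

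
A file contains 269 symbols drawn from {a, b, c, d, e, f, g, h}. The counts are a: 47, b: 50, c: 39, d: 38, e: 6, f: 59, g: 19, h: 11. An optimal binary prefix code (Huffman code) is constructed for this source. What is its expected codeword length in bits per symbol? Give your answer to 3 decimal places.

2.792 bits/symbol

Probabilities are the counts divided by 269.
Repeatedly combine the two least-probable nodes; the expected code length is the sum of the merged weights.
merge 6/269 + 11/269 → 17/269
merge 17/269 + 19/269 → 36/269
merge 36/269 + 38/269 → 74/269
merge 39/269 + 47/269 → 86/269
merge 50/269 + 59/269 → 109/269
merge 74/269 + 86/269 → 160/269
merge 109/269 + 160/269 → 1
L = 17/269 + 36/269 + 74/269 + 86/269 + 109/269 + 160/269 + 1 = 751/269 ≈ 2.792 bits/symbol.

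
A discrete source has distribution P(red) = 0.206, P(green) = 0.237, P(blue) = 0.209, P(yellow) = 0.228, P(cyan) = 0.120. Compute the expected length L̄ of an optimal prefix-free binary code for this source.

2.326 bits/symbol

Repeatedly combine the two least-probable nodes; the expected code length is the sum of the merged weights.
merge 3/25 + 103/500 → 163/500
merge 209/1000 + 57/250 → 437/1000
merge 237/1000 + 163/500 → 563/1000
merge 437/1000 + 563/1000 → 1
L = 163/500 + 437/1000 + 563/1000 + 1 = 1163/500 = 2.326 bits/symbol.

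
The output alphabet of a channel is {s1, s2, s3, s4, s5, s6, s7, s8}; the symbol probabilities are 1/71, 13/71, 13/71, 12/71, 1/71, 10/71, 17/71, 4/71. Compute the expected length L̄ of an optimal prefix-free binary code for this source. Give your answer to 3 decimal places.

2.690 bits/symbol

Repeatedly combine the two least-probable nodes; the expected code length is the sum of the merged weights.
merge 1/71 + 1/71 → 2/71
merge 2/71 + 4/71 → 6/71
merge 6/71 + 10/71 → 16/71
merge 12/71 + 13/71 → 25/71
merge 13/71 + 16/71 → 29/71
merge 17/71 + 25/71 → 42/71
merge 29/71 + 42/71 → 1
L = 2/71 + 6/71 + 16/71 + 25/71 + 29/71 + 42/71 + 1 = 191/71 ≈ 2.690 bits/symbol.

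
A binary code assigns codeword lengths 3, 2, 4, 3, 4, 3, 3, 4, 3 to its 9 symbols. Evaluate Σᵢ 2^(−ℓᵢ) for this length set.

1.0625

With common denominator 2^4 = 16: Σ 2^(−ℓᵢ) = 2/16 + 4/16 + 1/16 + 2/16 + 1/16 + 2/16 + 2/16 + 1/16 + 2/16 = 17/16 = 1.0625.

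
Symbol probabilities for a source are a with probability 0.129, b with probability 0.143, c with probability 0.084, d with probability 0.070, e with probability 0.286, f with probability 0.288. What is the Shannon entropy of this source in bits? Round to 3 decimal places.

2.385 bits

H = −Σ pᵢ log₂ pᵢ.
−0.129·log₂(0.129) = 0.3811
−0.143·log₂(0.143) = 0.4012
−0.084·log₂(0.084) = 0.3002
−0.070·log₂(0.070) = 0.2686
−0.286·log₂(0.286) = 0.5165
−0.288·log₂(0.288) = 0.5172
Sum ≈ 2.3848 → 2.385 bits.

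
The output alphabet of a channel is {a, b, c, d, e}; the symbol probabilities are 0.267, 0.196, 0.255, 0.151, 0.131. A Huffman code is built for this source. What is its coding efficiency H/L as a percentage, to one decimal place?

99.4%

Entropy H = −Σ p log₂ p ≈ 2.2682 bits.
Huffman merges: 131/1000+151/1000→141/500; 49/250+51/200→451/1000; 267/1000+141/500→549/1000; 451/1000+549/1000→1. L = 1141/500 ≈ 2.2820.
Efficiency = H/L = 2.2682/2.2820 = 99.4%.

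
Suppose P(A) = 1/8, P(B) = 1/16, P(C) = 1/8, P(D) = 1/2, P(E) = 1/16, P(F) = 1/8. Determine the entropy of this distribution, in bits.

2.125 bits

Each probability is a power of 1/2, so log₂(1/p) is an integer.
H = Σ p·log₂(1/p) = 1/8·3 + 1/16·4 + 1/8·3 + 1/2·1 + 1/16·4 + 1/8·3 = 2.125 bits.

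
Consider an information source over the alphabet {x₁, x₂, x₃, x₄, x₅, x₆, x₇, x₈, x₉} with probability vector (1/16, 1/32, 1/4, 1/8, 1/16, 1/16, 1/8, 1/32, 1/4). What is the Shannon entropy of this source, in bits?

2.8125 bits

Each probability is a power of 1/2, so log₂(1/p) is an integer.
H = Σ p·log₂(1/p) = 1/16·4 + 1/32·5 + 1/4·2 + 1/8·3 + 1/16·4 + 1/16·4 + 1/8·3 + 1/32·5 + 1/4·2 = 2.8125 bits.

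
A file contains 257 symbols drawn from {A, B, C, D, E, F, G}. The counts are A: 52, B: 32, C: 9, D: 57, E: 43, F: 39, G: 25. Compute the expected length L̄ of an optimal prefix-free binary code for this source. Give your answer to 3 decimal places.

Probabilities are the counts divided by 257.
Repeatedly combine the two least-probable nodes; the expected code length is the sum of the merged weights.
merge 9/257 + 25/257 → 34/257
merge 32/257 + 34/257 → 66/257
merge 39/257 + 43/257 → 82/257
merge 52/257 + 57/257 → 109/257
merge 66/257 + 82/257 → 148/257
merge 109/257 + 148/257 → 1
L = 34/257 + 66/257 + 82/257 + 109/257 + 148/257 + 1 = 696/257 ≈ 2.708 bits/symbol.

2.708 bits/symbol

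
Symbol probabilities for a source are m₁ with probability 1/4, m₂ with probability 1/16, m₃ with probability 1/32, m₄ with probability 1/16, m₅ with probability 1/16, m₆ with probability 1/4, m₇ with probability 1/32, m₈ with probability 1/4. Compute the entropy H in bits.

Each probability is a power of 1/2, so log₂(1/p) is an integer.
H = Σ p·log₂(1/p) = 1/4·2 + 1/16·4 + 1/32·5 + 1/16·4 + 1/16·4 + 1/4·2 + 1/32·5 + 1/4·2 = 2.5625 bits.

2.5625 bits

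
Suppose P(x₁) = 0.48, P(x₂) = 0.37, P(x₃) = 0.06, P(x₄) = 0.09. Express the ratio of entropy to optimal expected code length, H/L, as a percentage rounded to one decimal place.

Entropy H = −Σ p log₂ p ≈ 1.5952 bits.
Huffman merges: 3/50+9/100→3/20; 3/20+37/100→13/25; 12/25+13/25→1. L = 167/100 ≈ 1.6700.
Efficiency = H/L = 1.5952/1.6700 = 95.5%.

95.5%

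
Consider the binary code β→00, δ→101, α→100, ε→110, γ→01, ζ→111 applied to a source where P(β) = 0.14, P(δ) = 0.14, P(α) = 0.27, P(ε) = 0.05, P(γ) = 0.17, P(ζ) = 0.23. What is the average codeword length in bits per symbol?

L̄ = Σ pᵢ·ℓᵢ = 0.14·2 + 0.14·3 + 0.27·3 + 0.05·3 + 0.17·2 + 0.23·3 = 2.69 bits/symbol.

2.69 bits/symbol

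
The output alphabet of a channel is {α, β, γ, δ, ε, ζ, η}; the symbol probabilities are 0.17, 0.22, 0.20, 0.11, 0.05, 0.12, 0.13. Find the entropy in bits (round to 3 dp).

2.696 bits

H = −Σ pᵢ log₂ pᵢ.
−0.17·log₂(0.17) = 0.4346
−0.22·log₂(0.22) = 0.4806
−0.20·log₂(0.20) = 0.4644
−0.11·log₂(0.11) = 0.3503
−0.05·log₂(0.05) = 0.2161
−0.12·log₂(0.12) = 0.3671
−0.13·log₂(0.13) = 0.3826
Sum ≈ 2.6956 → 2.696 bits.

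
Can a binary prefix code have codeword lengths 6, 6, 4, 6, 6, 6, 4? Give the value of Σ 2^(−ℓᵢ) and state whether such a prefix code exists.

With common denominator 2^6 = 64: Σ 2^(−ℓᵢ) = 1/64 + 1/64 + 4/64 + 1/64 + 1/64 + 1/64 + 4/64 = 13/64 = 0.203125.
Kraft's inequality requires Σ ≤ 1; here Σ = 0.203125 ≤ 1, so such a prefix code exists.

0.203125; yes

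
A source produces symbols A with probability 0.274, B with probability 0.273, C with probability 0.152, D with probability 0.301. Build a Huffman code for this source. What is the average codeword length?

Repeatedly combine the two least-probable nodes; the expected code length is the sum of the merged weights.
merge 19/125 + 273/1000 → 17/40
merge 137/500 + 301/1000 → 23/40
merge 17/40 + 23/40 → 1
L = 17/40 + 23/40 + 1 = 2 bits/symbol.

2 bits/symbol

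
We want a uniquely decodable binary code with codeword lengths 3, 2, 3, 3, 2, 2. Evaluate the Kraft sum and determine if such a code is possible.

1.125; no

With common denominator 2^3 = 8: Σ 2^(−ℓᵢ) = 1/8 + 2/8 + 1/8 + 1/8 + 2/8 + 2/8 = 9/8 = 1.125.
Kraft's inequality requires Σ ≤ 1; here Σ = 1.125 > 1, so no such prefix code exists.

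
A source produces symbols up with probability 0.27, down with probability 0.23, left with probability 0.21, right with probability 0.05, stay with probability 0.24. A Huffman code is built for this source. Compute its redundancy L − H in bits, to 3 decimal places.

0.079 bits

Entropy H = −Σ p log₂ p ≈ 2.1807 bits.
Huffman merges: 1/20+21/100→13/50; 23/100+6/25→47/100; 13/50+27/100→53/100; 47/100+53/100→1. L = 113/50 ≈ 2.2600.
L − H = 2.2600 − 2.1807 = 0.079 bits.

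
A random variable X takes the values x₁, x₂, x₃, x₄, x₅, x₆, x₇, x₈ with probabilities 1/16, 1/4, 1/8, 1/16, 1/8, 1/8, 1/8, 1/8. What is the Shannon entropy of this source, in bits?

2.875 bits

Each probability is a power of 1/2, so log₂(1/p) is an integer.
H = Σ p·log₂(1/p) = 1/16·4 + 1/4·2 + 1/8·3 + 1/16·4 + 1/8·3 + 1/8·3 + 1/8·3 + 1/8·3 = 2.875 bits.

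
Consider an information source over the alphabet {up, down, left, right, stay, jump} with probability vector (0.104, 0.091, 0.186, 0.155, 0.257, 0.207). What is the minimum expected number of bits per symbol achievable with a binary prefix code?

Repeatedly combine the two least-probable nodes; the expected code length is the sum of the merged weights.
merge 91/1000 + 13/125 → 39/200
merge 31/200 + 93/500 → 341/1000
merge 39/200 + 207/1000 → 201/500
merge 257/1000 + 341/1000 → 299/500
merge 201/500 + 299/500 → 1
L = 39/200 + 341/1000 + 201/500 + 299/500 + 1 = 317/125 = 2.536 bits/symbol.

2.536 bits/symbol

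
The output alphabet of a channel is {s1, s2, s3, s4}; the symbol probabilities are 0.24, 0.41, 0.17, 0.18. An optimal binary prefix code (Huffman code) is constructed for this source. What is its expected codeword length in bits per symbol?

Repeatedly combine the two least-probable nodes; the expected code length is the sum of the merged weights.
merge 17/100 + 9/50 → 7/20
merge 6/25 + 7/20 → 59/100
merge 41/100 + 59/100 → 1
L = 7/20 + 59/100 + 1 = 97/50 = 1.94 bits/symbol.

1.94 bits/symbol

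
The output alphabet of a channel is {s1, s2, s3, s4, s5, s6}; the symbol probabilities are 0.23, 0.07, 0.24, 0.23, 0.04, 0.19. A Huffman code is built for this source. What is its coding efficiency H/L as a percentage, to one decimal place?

98.7%

Entropy H = −Σ p log₂ p ≈ 2.3790 bits.
Huffman merges: 1/25+7/100→11/100; 11/100+19/100→3/10; 23/100+23/100→23/50; 6/25+3/10→27/50; 23/50+27/50→1. L = 241/100 ≈ 2.4100.
Efficiency = H/L = 2.3790/2.4100 = 98.7%.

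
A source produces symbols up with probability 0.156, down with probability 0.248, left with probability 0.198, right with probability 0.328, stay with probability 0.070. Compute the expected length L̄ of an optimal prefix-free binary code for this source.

2.226 bits/symbol

Repeatedly combine the two least-probable nodes; the expected code length is the sum of the merged weights.
merge 7/100 + 39/250 → 113/500
merge 99/500 + 113/500 → 53/125
merge 31/125 + 41/125 → 72/125
merge 53/125 + 72/125 → 1
L = 113/500 + 53/125 + 72/125 + 1 = 1113/500 = 2.226 bits/symbol.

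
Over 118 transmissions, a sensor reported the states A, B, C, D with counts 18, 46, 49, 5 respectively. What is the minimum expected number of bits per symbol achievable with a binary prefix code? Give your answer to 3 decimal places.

Probabilities are the counts divided by 118.
Repeatedly combine the two least-probable nodes; the expected code length is the sum of the merged weights.
merge 5/118 + 9/59 → 23/118
merge 23/118 + 23/59 → 69/118
merge 49/118 + 69/118 → 1
L = 23/118 + 69/118 + 1 = 105/59 ≈ 1.780 bits/symbol.

1.780 bits/symbol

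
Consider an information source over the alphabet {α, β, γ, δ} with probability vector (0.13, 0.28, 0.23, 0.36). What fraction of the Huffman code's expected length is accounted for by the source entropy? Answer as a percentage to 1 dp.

Entropy H = −Σ p log₂ p ≈ 1.9151 bits.
Huffman merges: 13/100+23/100→9/25; 7/25+9/25→16/25; 9/25+16/25→1. L = 2 ≈ 2.0000.
Efficiency = H/L = 1.9151/2.0000 = 95.8%.

95.8%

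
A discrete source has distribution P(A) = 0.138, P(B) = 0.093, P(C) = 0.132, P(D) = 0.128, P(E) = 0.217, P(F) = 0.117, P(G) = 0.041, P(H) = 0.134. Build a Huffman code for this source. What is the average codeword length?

2.917 bits/symbol

Repeatedly combine the two least-probable nodes; the expected code length is the sum of the merged weights.
merge 41/1000 + 93/1000 → 67/500
merge 117/1000 + 16/125 → 49/200
merge 33/250 + 67/500 → 133/500
merge 67/500 + 69/500 → 34/125
merge 217/1000 + 49/200 → 231/500
merge 133/500 + 34/125 → 269/500
merge 231/500 + 269/500 → 1
L = 67/500 + 49/200 + 133/500 + 34/125 + 231/500 + 269/500 + 1 = 2917/1000 = 2.917 bits/symbol.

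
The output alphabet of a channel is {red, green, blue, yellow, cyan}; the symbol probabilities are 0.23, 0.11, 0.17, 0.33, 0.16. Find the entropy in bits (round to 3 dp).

H = −Σ pᵢ log₂ pᵢ.
−0.23·log₂(0.23) = 0.4877
−0.11·log₂(0.11) = 0.3503
−0.17·log₂(0.17) = 0.4346
−0.33·log₂(0.33) = 0.5278
−0.16·log₂(0.16) = 0.4230
Sum ≈ 2.2234 → 2.223 bits.

2.223 bits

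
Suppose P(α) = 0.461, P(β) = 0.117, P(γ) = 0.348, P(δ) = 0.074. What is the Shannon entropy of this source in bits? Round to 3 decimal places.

H = −Σ pᵢ log₂ pᵢ.
−0.461·log₂(0.461) = 0.5150
−0.117·log₂(0.117) = 0.3622
−0.348·log₂(0.348) = 0.5299
−0.074·log₂(0.074) = 0.2780
Sum ≈ 1.6851 → 1.685 bits.

1.685 bits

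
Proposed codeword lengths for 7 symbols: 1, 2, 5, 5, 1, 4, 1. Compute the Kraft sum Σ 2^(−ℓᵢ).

With common denominator 2^5 = 32: Σ 2^(−ℓᵢ) = 16/32 + 8/32 + 1/32 + 1/32 + 16/32 + 2/32 + 16/32 = 60/32 = 1.875.

1.875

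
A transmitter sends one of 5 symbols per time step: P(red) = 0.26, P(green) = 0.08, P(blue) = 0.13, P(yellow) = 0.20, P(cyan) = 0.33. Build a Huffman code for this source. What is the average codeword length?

Repeatedly combine the two least-probable nodes; the expected code length is the sum of the merged weights.
merge 2/25 + 13/100 → 21/100
merge 1/5 + 21/100 → 41/100
merge 13/50 + 33/100 → 59/100
merge 41/100 + 59/100 → 1
L = 21/100 + 41/100 + 59/100 + 1 = 221/100 = 2.21 bits/symbol.

2.21 bits/symbol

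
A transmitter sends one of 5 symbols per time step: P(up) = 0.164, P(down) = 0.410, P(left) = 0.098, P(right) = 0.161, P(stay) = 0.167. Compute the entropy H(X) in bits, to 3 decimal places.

H = −Σ pᵢ log₂ pᵢ.
−0.164·log₂(0.164) = 0.4278
−0.410·log₂(0.410) = 0.5274
−0.098·log₂(0.098) = 0.3284
−0.161·log₂(0.161) = 0.4242
−0.167·log₂(0.167) = 0.4312
Sum ≈ 2.1390 → 2.139 bits.

2.139 bits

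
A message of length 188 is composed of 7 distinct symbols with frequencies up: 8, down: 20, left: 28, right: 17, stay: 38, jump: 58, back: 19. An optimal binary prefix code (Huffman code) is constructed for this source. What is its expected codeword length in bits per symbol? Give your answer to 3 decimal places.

Probabilities are the counts divided by 188.
Repeatedly combine the two least-probable nodes; the expected code length is the sum of the merged weights.
merge 2/47 + 17/188 → 25/188
merge 19/188 + 5/47 → 39/188
merge 25/188 + 7/47 → 53/188
merge 19/94 + 39/188 → 77/188
merge 53/188 + 29/94 → 111/188
merge 77/188 + 111/188 → 1
L = 25/188 + 39/188 + 53/188 + 77/188 + 111/188 + 1 = 493/188 ≈ 2.622 bits/symbol.

2.622 bits/symbol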